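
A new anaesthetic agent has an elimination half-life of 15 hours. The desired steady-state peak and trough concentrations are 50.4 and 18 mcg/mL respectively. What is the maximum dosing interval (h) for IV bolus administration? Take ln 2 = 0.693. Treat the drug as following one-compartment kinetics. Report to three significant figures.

k = 0.693 / t½ = 0.693 / 15 = 0.04620 h⁻¹
Between IV bolus doses, concentration decays as C = C₀·e^(−kτ), so C_peak/C_trough = e^(kτ).
τ_max = ln(C_peak/C_trough) / k = ln(50.4/18) / 0.04620 = 1.030 / 0.04620 = 22.29 h

22.3 h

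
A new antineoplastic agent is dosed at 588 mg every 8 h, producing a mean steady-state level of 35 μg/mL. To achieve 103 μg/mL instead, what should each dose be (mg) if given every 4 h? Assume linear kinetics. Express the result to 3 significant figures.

For first-order elimination, Css ∝ F·D/(CL·τ); F and CL are unchanged, so Css ∝ D/τ.
D₂ = D₁ × (Css,target / Css,current) × (τ₂/τ₁) = 588 × (103/35) × (4/8) = 865.2 mg

865 mg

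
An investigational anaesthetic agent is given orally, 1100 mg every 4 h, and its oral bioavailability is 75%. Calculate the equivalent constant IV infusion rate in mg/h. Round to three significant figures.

206 mg/h

Equivalent systemic input: infusion rate = F·D/τ.
Rate = 0.75 × 1100 / 4 = 206.3 mg/h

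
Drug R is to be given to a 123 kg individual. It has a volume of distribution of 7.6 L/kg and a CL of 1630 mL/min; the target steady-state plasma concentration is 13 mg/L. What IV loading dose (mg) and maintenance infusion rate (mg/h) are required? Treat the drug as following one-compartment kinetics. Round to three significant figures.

(a) 12200 mg; (b) 1270 mg/h

Vd = 7.6 L/kg × 123 kg = 934.8 L
Loading dose = Vd × C = 934.8 × 13 = 12150 mg
CL = 1630 mL/min × 60/1000 = 97.80 L/h
Maintenance: replace elimination → rate = CL × Css = 97.80 × 13 = 1271 mg/h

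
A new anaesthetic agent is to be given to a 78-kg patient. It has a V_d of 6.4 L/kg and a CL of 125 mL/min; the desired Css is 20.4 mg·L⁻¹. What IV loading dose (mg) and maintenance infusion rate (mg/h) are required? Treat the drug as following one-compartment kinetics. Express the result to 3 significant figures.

(a) 10200 mg; (b) 153 mg/h

Vd(total) = 78 kg × 6.4 L/kg = 499.2 L
LD = Vd · C_target = 499.2 × 20.4 = 10180 mg
CL = 125 mL/min × 60/1000 = 7.500 L/h
Maintenance infusion rate = CL × Css = 7.500 × 20.4 = 153.0 mg/h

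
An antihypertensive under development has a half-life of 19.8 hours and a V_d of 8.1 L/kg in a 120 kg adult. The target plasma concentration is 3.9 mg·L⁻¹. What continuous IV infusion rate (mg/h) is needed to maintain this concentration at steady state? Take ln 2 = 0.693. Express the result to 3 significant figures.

133 mg/h

Vd(total) = 120 kg × 8.1 L/kg = 972.0 L
CL = ln 2 · Vd / t½ = 0.693 × 972.0 / 19.8 = 34.02 L/h
Infusion rate = CL × Css = 34.02 × 3.9 = 132.7 mg/h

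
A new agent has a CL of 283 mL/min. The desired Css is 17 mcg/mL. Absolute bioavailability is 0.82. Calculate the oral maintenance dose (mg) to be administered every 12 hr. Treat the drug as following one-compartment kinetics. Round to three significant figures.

4220 mg

CL = 283 mL/min × 60/1000 = 16.98 L/h
D = CL × Css × τ / F = 16.98 × 17 × 12 / 0.82 = 4224 mg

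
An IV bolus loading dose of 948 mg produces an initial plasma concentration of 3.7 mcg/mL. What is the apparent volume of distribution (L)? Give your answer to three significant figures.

256 L

Immediately after an IV bolus, C₀ = Dose / Vd, so Vd = Dose / C₀.
Vd = 948 / 3.7 = 256.2 L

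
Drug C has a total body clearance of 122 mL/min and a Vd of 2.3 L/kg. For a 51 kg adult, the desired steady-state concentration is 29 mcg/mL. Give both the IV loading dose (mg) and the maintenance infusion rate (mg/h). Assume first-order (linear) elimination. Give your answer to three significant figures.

Vd = 2.3 L/kg × 51 kg = 117.3 L
Loading: fill Vd to C_target → 117.3 L × 29 mg/L = 3402 mg
CL = 122 mL/min = 122 × 0.06 = 7.320 L/h
Maintenance: replace elimination → rate = CL × Css = 7.320 × 29 = 212.3 mg/h

(a) 3400 mg; (b) 212 mg/h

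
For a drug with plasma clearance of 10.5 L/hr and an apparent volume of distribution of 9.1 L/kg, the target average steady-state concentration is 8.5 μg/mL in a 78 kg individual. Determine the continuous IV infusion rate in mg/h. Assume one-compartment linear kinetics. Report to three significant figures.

Rate = CL × Css = 10.50 × 8.5 = 89.25 mg/h

89.3 mg/h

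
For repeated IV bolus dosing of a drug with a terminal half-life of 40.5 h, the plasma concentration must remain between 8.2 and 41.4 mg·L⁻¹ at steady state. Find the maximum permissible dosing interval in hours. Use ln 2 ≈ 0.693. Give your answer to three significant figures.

94.6 h

k = 0.693 / t½ = 0.693 / 40.5 = 0.01711 h⁻¹
Between IV bolus doses, concentration decays as C = C₀·e^(−kτ), so C_peak/C_trough = e^(kτ).
τ_max = ln(C_peak/C_trough) / k = ln(41.4/8.2) / 0.01711 = 1.619 / 0.01711 = 94.62 h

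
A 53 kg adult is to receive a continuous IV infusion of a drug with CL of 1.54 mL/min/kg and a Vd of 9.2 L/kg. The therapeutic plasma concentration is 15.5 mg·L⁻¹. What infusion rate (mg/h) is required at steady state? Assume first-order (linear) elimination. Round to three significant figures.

CL = 1.54 mL/min/kg × 53 kg = 81.62 mL/min = 81.62 × 60/1000 = 4.897 L/h
Maintenance depends on clearance, not Vd — rate in must match rate out.
Rate = CL × Css = 4.897 × 15.5 = 75.90 mg/h

75.9 mg/h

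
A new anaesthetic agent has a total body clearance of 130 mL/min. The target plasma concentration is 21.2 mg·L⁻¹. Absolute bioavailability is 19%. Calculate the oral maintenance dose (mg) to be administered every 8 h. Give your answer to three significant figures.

Convert clearance: 130 mL/min × 60 min/h ÷ 1000 mL/L = 7.800 L/h
At steady state, dose per interval replaces the amount cleared in that interval: F·D/τ = CL·Css.
D = CL × Css × τ / F = 7.800 × 21.2 × 8 / 0.19 = 6963 mg

6960 mg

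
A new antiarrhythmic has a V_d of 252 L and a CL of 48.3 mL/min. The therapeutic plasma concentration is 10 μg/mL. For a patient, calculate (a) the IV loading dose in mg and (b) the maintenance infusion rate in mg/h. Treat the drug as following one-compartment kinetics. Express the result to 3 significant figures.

(a) 2520 mg; (b) 29.0 mg/h

Loading: fill Vd to C_target → 252.0 L × 10 mg/L = 2520 mg
CL = 48.3 mL/min × 60/1000 = 2.898 L/h
Infusion rate = 2.898 L/h × 10 mg/L = 28.98 mg/h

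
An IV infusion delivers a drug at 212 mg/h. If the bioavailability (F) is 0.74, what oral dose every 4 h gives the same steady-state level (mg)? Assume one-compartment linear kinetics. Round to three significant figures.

1150 mg

To maintain the same Css, the systemic dosing rate must be unchanged: F·D/τ = infusion rate.
D = rate × τ / F = 212 × 4 / 0.74 = 1146 mg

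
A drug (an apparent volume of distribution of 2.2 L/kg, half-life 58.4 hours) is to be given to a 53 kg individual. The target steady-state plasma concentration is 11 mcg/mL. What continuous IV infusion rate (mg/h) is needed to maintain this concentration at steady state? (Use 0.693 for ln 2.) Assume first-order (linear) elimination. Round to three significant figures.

Vd = 2.2 L/kg × 53 kg = 116.6 L
k = 0.693/58.4 = 0.01187 h⁻¹, so CL = k·Vd = 0.01187 × 116.6 = 1.384 L/h
Infusion rate = CL × Css = 1.384 × 11 = 15.22 mg/h

15.2 mg/h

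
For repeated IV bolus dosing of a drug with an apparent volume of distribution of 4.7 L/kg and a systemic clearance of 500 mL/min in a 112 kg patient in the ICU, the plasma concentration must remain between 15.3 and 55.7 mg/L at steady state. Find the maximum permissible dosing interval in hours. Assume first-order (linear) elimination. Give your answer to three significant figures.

22.7 h

Total Vd = 4.7 × 112 = 526.4 L
CL = 500 mL/min = 500 × 0.06 = 30.00 L/h
k = CL / Vd = 30.00 / 526.4 = 0.05699 h⁻¹
Between IV bolus doses, concentration decays as C = C₀·e^(−kτ), so C_peak/C_trough = e^(kτ).
τ_max = ln(C_peak/C_trough) / k = ln(55.7/15.3) / 0.05699 = 1.292 / 0.05699 = 22.67 h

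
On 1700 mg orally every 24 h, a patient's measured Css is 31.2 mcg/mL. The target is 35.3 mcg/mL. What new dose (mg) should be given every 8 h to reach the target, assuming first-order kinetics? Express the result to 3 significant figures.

641 mg

For first-order elimination, Css ∝ F·D/(CL·τ); F and CL are unchanged, so Css ∝ D/τ.
D₂ = D₁ × (Css,target / Css,current) × (τ₂/τ₁) = 1700 × (35.3/31.2) × (8/24) = 641.1 mg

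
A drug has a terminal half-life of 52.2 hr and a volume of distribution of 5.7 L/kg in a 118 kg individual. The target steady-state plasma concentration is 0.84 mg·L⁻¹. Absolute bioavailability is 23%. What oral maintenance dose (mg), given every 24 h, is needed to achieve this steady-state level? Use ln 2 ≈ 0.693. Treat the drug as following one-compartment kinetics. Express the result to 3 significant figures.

Vd(total) = 118 kg × 5.7 L/kg = 672.6 L
k = 0.693/52.2 = 0.01328 h⁻¹, so CL = k·Vd = 0.01328 × 672.6 = 8.932 L/h
D = CL × Css × τ / F = 8.932 × 0.84 × 24 / 0.23 = 782.9 mg

783 mg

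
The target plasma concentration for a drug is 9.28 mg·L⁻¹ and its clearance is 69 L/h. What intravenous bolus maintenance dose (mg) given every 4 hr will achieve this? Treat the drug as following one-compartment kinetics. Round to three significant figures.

D = CL × Css × τ = 69.00 × 9.28 × 4 = 2561 mg

2560 mg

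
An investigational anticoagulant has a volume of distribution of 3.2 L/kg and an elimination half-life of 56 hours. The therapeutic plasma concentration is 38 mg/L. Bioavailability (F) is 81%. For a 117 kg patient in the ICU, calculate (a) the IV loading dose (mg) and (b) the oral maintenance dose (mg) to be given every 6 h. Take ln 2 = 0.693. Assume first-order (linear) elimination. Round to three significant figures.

Vd(total) = 117 kg × 3.2 L/kg = 374.4 L
LD = Vd × C = 374.4 × 38 = 14230 mg
CL = 0.693 × Vd / t½ = 0.693 × 374.4 / 56 = 4.633 L/h
D = CL × Css × τ / F = 4.633 × 38 × 6 / 0.81 = 1304 mg

(a) 14200 mg; (b) 1300 mg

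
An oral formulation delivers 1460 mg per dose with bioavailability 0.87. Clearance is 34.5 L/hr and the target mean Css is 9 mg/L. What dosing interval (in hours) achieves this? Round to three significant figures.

F·D/τ = CL·Css → τ = F·D / (CL·Css).
τ = 0.87 × 1460 / (34.5 × 9) = 4.091 h

4.09 h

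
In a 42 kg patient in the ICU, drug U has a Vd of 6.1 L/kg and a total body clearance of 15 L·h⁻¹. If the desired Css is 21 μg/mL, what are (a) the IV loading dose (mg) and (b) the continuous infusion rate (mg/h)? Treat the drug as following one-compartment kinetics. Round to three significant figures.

(a) 5380 mg; (b) 315 mg/h

Vd(total) = 42 kg × 6.1 L/kg = 256.2 L
Loading: fill Vd to C_target → 256.2 L × 21 mg/L = 5380 mg
Infusion rate = 15.00 L/h × 21 mg/L = 315.0 mg/h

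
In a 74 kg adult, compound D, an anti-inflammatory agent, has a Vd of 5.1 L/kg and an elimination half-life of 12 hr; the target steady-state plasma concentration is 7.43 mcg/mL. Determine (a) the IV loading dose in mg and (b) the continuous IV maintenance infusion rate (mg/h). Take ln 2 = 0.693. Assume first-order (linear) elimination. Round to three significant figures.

Vd = 5.1 L/kg × 74 kg = 377.4 L
LD = Vd × C = 377.4 × 7.43 = 2804 mg
CL = 0.693 × Vd / t½ = 0.693 × 377.4 / 12 = 21.79 L/h
Infusion rate = CL × Css = 21.79 × 7.43 = 161.9 mg/h

(a) 2800 mg; (b) 162 mg/h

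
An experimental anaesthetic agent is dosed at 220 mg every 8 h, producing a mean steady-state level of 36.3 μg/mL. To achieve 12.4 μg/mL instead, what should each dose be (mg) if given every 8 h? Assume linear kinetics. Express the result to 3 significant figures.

With linear kinetics, Css is proportional to dose rate (D/τ) at fixed clearance.
D₂ = D₁ × (Css,target / Css,current) = 220 × 12.4/36.3 = 75.15 mg

75.2 mg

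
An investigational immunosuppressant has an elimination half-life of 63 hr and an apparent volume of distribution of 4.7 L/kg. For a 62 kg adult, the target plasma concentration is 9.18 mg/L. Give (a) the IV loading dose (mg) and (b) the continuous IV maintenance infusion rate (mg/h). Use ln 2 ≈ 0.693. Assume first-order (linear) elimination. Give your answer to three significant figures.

Total Vd = 4.7 × 62 = 291.4 L
LD = Vd × C = 291.4 × 9.18 = 2675 mg
CL = 0.693 × Vd / t½ = 0.693 × 291.4 / 63 = 3.205 L/h
Infusion rate = CL × Css = 3.205 × 9.18 = 29.42 mg/h

(a) 2680 mg; (b) 29.4 mg/h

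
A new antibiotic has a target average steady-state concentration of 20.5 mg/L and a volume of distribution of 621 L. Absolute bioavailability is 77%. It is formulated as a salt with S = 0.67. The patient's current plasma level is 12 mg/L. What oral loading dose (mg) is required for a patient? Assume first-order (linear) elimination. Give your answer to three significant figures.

10200 mg

Concentration deficit ΔC = 20.5 − 12 = 8.500 mg/L
LD = Vd × ΔC / F / S = 621.0 × 8.500 / 0.77 / 0.67 = 10230 mg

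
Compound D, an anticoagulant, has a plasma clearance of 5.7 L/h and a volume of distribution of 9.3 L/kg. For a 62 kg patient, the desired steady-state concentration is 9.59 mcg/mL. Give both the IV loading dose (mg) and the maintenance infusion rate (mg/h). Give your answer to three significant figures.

(a) 5530 mg; (b) 54.7 mg/h

Total Vd = 9.3 × 62 = 576.6 L
LD = Vd · C_target = 576.6 × 9.59 = 5530 mg
Maintenance: replace elimination → rate = CL × Css = 5.700 × 9.59 = 54.66 mg/h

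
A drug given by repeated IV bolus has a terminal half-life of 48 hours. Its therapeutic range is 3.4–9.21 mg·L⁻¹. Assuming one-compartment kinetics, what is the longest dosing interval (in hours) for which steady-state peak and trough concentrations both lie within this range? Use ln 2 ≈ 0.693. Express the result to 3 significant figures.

k = 0.693 / t½ = 0.693 / 48 = 0.01444 h⁻¹
Between IV bolus doses, concentration decays as C = C₀·e^(−kτ), so C_peak/C_trough = e^(kτ).
τ_max = ln(C_peak/C_trough) / k = ln(9.21/3.4) / 0.01444 = 0.9965 / 0.01444 = 69.01 h

69.0 h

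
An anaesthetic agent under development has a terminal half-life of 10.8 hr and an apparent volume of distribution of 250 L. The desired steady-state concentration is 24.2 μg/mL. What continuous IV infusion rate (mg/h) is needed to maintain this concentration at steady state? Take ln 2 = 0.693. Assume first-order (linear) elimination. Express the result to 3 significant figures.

CL = 0.693 × Vd / t½ = 0.693 × 250.0 / 10.8 = 16.04 L/h
Infusion rate = CL × Css = 16.04 × 24.2 = 388.2 mg/h

388 mg/h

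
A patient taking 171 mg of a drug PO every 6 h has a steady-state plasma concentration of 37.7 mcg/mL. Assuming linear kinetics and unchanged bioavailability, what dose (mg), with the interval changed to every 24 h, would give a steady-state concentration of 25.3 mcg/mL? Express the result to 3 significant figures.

For first-order elimination, Css ∝ F·D/(CL·τ); F and CL are unchanged, so Css ∝ D/τ.
D₂ = D₁ × (Css,target / Css,current) × (τ₂/τ₁) = 171 × (25.3/37.7) × (24/6) = 459.0 mg

459 mg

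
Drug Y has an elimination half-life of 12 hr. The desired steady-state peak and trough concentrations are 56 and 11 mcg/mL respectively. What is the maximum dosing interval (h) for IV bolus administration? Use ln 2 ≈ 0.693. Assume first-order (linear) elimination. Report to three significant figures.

28.2 h

k = 0.693 / t½ = 0.693 / 12 = 0.05775 h⁻¹
Between IV bolus doses, concentration decays as C = C₀·e^(−kτ), so C_peak/C_trough = e^(kτ).
τ_max = ln(C_peak/C_trough) / k = ln(56/11) / 0.05775 = 1.627 / 0.05775 = 28.17 h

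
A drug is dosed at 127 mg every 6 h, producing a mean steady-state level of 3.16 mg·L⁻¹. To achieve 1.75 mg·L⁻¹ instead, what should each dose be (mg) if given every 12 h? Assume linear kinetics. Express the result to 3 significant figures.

With linear kinetics, Css is proportional to dose rate (D/τ) at fixed clearance.
D₂ = D₁ × (Css,target / Css,current) × (τ₂/τ₁) = 127 × (1.75/3.16) × (12/6) = 140.7 mg

141 mg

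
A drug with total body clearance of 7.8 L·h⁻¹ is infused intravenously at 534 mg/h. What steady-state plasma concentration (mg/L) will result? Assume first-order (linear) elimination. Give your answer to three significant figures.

68.5 mg/L

Css = rate / CL = 534 / 7.800 = 68.46 mg/L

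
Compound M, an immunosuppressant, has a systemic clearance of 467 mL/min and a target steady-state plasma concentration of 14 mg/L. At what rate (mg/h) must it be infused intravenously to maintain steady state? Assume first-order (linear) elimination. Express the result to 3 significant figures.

CL = 467 mL/min × 60/1000 = 28.02 L/h
Rate = CL × Css = 28.02 × 14 = 392.3 mg/h

392 mg/h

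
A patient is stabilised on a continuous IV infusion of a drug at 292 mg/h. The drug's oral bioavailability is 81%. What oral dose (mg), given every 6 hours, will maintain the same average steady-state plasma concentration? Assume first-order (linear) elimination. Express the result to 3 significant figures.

2160 mg

To maintain the same Css, the systemic dosing rate must be unchanged: F·D/τ = infusion rate.
D = rate × τ / F = 292 × 6 / 0.81 = 2163 mg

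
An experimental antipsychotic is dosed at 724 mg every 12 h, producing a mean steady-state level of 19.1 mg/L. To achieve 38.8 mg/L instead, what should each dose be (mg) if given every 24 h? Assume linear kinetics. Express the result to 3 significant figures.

With linear kinetics, Css is proportional to dose rate (D/τ) at fixed clearance.
D₂ = D₁ × (Css,target / Css,current) × (τ₂/τ₁) = 724 × (38.8/19.1) × (24/12) = 2941 mg

2940 mg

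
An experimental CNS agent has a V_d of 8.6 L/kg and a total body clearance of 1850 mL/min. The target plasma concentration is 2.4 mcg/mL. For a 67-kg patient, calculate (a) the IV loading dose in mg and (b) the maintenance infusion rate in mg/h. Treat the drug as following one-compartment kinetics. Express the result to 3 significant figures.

Vd(total) = 67 kg × 8.6 L/kg = 576.2 L
Loading dose = Vd × C = 576.2 × 2.4 = 1383 mg
CL = 1850 mL/min × 60/1000 = 111.0 L/h
Maintenance: replace elimination → rate = CL × Css = 111.0 × 2.4 = 266.4 mg/h

(a) 1380 mg; (b) 266 mg/h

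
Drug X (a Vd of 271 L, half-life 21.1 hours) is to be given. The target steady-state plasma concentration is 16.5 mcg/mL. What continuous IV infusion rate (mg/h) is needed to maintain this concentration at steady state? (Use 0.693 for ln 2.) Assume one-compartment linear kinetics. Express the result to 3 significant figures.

CL = 0.693 × Vd / t½ = 0.693 × 271.0 / 21.1 = 8.901 L/h
Infusion rate = CL × Css = 8.901 × 16.5 = 146.9 mg/h

147 mg/h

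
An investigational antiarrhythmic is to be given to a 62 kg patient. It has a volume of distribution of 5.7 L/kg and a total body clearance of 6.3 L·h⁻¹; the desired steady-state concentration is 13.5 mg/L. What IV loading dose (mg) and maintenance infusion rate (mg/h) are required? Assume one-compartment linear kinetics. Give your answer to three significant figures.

(a) 4770 mg; (b) 85.1 mg/h

Vd = 5.7 L/kg × 62 kg = 353.4 L
LD = Vd · C_target = 353.4 × 13.5 = 4771 mg
Maintenance: replace elimination → rate = CL × Css = 6.300 × 13.5 = 85.05 mg/h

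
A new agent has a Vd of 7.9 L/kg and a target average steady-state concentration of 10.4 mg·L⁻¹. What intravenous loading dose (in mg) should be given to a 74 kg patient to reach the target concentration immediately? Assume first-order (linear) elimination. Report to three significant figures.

6080 mg

Vd(total) = 74 kg × 7.9 L/kg = 584.6 L
LD = Vd × C = 584.6 × 10.40 = 6080 mg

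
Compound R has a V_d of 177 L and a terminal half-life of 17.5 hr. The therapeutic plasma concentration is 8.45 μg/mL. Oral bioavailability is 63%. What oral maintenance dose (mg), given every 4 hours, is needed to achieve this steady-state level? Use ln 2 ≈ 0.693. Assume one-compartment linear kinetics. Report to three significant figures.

376 mg

CL = 0.693 × Vd / t½ = 0.693 × 177.0 / 17.5 = 7.009 L/h
D = CL × Css × τ / F = 7.009 × 8.45 × 4 / 0.63 = 376.0 mg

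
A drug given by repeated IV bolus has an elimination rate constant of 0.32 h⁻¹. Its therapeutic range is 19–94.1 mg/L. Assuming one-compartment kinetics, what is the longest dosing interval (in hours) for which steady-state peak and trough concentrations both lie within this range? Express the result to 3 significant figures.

5.00 h

Between IV bolus doses, concentration decays as C = C₀·e^(−kτ), so C_peak/C_trough = e^(kτ).
τ_max = ln(C_peak/C_trough) / k = ln(94.1/19) / 0.3200 = 1.600 / 0.3200 = 5.000 h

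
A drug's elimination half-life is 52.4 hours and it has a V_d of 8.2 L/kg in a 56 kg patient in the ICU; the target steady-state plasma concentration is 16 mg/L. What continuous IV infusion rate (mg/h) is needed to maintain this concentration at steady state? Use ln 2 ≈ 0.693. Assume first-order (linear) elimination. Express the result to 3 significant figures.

Vd(total) = 56 kg × 8.2 L/kg = 459.2 L
CL = ln 2 · Vd / t½ = 0.693 × 459.2 / 52.4 = 6.073 L/h
Infusion rate = CL × Css = 6.073 × 16 = 97.17 mg/h

97.2 mg/h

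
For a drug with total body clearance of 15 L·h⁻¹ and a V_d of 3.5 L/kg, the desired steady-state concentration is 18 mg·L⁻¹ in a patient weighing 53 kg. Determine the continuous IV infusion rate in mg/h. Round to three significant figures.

270 mg/h

Rate = CL × Css = 15.00 × 18 = 270.0 mg/h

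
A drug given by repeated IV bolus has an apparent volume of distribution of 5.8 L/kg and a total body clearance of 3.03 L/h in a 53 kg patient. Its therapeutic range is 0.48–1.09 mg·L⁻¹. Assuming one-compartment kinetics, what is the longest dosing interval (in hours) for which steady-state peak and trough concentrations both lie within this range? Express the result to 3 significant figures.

Vd(total) = 53 kg × 5.8 L/kg = 307.4 L
k = CL / Vd = 3.030 / 307.4 = 0.009857 h⁻¹
Between IV bolus doses, concentration decays as C = C₀·e^(−kτ), so C_peak/C_trough = e^(kτ).
τ_max = ln(C_peak/C_trough) / k = ln(1.09/0.48) / 0.009857 = 0.8201 / 0.009857 = 83.20 h

83.2 h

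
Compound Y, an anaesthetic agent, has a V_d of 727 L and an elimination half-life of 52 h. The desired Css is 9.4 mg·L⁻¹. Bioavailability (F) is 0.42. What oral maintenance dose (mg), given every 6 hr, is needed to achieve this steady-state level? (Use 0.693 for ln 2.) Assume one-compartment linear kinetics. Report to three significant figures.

CL = ln 2 · Vd / t½ = 0.693 × 727.0 / 52 = 9.689 L/h
D = CL × Css × τ / F = 9.689 × 9.4 × 6 / 0.42 = 1301 mg

1300 mg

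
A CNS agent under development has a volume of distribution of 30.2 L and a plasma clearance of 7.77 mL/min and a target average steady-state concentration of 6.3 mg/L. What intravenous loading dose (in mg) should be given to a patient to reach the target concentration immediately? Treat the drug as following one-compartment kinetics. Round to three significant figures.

190 mg

Loading dose depends on Vd (not clearance): it fills the distribution volume.
LD = Vd × C = 30.20 × 6.300 = 190.3 mg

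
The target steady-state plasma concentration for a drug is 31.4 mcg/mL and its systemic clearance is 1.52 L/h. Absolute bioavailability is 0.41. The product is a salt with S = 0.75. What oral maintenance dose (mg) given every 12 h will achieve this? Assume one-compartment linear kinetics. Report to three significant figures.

D = CL × Css × τ / F / S = 1.520 × 31.4 × 12 / 0.41 / 0.75 = 1863 mg

1860 mg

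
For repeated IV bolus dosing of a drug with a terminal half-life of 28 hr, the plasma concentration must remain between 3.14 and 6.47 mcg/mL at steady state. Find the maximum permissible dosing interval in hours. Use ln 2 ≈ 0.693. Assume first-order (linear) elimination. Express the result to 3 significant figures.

k = 0.693 / t½ = 0.693 / 28 = 0.02475 h⁻¹
Between IV bolus doses, concentration decays as C = C₀·e^(−kτ), so C_peak/C_trough = e^(kτ).
τ_max = ln(C_peak/C_trough) / k = ln(6.47/3.14) / 0.02475 = 0.7230 / 0.02475 = 29.21 h

29.2 h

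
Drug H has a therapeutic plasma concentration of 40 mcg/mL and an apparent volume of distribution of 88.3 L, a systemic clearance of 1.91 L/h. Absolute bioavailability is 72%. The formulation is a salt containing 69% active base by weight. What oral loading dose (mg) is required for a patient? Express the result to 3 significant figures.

7110 mg

LD = Vd × C / F / S = 88.30 × 40.00 / 0.72 / 0.69 = 7110 mg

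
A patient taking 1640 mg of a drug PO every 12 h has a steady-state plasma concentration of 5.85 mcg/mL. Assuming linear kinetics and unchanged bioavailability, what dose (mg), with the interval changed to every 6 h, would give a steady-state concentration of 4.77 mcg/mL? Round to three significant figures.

669 mg

With linear kinetics, Css is proportional to dose rate (D/τ) at fixed clearance.
D₂ = D₁ × (Css,target / Css,current) × (τ₂/τ₁) = 1640 × (4.77/5.85) × (6/12) = 668.6 mg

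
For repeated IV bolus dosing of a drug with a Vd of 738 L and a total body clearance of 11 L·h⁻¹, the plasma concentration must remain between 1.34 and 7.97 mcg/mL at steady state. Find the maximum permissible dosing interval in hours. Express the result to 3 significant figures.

120 h

k = CL / Vd = 11.00 / 738.0 = 0.01491 h⁻¹
Between IV bolus doses, concentration decays as C = C₀·e^(−kτ), so C_peak/C_trough = e^(kτ).
τ_max = ln(C_peak/C_trough) / k = ln(7.97/1.34) / 0.01491 = 1.783 / 0.01491 = 119.6 h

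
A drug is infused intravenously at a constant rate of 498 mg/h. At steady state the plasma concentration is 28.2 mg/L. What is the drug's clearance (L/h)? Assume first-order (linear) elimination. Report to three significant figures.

At steady state, infusion rate = CL × Css, so CL = rate / Css.
CL = 498 / 28.2 = 17.66 L/h

17.7 L/h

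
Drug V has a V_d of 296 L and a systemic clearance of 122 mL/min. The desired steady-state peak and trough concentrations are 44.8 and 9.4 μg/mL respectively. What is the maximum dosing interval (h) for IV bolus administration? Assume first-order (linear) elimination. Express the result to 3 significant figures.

63.1 h

CL = 122 mL/min = 122 × 0.06 = 7.320 L/h
k = CL / Vd = 7.320 / 296.0 = 0.02473 h⁻¹
Between IV bolus doses, concentration decays as C = C₀·e^(−kτ), so C_peak/C_trough = e^(kτ).
τ_max = ln(C_peak/C_trough) / k = ln(44.8/9.4) / 0.02473 = 1.561 / 0.02473 = 63.12 h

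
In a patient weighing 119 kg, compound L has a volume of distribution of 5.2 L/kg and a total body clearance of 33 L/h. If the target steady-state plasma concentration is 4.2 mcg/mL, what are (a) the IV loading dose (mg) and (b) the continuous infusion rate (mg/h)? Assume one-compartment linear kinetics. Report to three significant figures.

Total Vd = 5.2 × 119 = 618.8 L
LD = Vd · C_target = 618.8 × 4.2 = 2599 mg
Maintenance: replace elimination → rate = CL × Css = 33.00 × 4.2 = 138.6 mg/h

(a) 2600 mg; (b) 139 mg/h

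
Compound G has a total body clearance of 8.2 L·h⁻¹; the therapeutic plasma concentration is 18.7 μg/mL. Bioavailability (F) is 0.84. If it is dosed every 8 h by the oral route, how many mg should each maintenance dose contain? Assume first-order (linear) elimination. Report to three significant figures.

1460 mg

At steady state, dose per interval replaces the amount cleared in that interval: F·D/τ = CL·Css.
D = CL × Css × τ / F = 8.200 × 18.7 × 8 / 0.84 = 1460 mg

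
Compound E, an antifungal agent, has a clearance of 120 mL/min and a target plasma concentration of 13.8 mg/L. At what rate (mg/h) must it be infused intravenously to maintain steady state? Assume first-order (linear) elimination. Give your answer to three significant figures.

99.4 mg/h

Convert clearance: 120 mL/min × 60 min/h ÷ 1000 mL/L = 7.200 L/h
Rate = CL × Css = 7.200 × 13.8 = 99.36 mg/h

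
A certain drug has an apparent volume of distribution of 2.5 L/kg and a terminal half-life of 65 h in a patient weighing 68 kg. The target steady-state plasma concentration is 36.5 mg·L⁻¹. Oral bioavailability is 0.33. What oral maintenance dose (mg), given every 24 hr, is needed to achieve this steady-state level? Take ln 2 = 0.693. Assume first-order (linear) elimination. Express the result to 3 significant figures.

Vd(total) = 68 kg × 2.5 L/kg = 170.0 L
CL = ln 2 · Vd / t½ = 0.693 × 170.0 / 65 = 1.812 L/h
D = CL × Css × τ / F = 1.812 × 36.5 × 24 / 0.33 = 4810 mg

4810 mg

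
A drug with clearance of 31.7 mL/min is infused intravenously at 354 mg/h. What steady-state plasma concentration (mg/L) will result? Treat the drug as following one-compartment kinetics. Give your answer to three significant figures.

Convert clearance: 31.7 mL/min × 60 min/h ÷ 1000 mL/L = 1.902 L/h
Css = rate / CL = 354 / 1.902 = 186.1 mg/L

186 mg/L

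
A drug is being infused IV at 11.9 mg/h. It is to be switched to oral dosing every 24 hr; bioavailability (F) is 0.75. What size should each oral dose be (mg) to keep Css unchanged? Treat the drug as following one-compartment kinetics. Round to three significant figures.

To maintain the same Css, the systemic dosing rate must be unchanged: F·D/τ = infusion rate.
D = rate × τ / F = 11.9 × 24 / 0.75 = 380.8 mg

381 mg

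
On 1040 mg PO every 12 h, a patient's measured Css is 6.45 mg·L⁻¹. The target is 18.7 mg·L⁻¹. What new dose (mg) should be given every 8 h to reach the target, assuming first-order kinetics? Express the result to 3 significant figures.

For first-order elimination, Css ∝ F·D/(CL·τ); F and CL are unchanged, so Css ∝ D/τ.
D₂ = D₁ × (Css,target / Css,current) × (τ₂/τ₁) = 1040 × (18.7/6.45) × (8/12) = 2010 mg

2010 mg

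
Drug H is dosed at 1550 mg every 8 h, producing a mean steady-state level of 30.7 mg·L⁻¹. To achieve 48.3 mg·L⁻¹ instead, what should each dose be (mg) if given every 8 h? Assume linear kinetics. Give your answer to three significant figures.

With linear kinetics, Css is proportional to dose rate (D/τ) at fixed clearance.
D₂ = D₁ × (Css,target / Css,current) = 1550 × 48.3/30.7 = 2439 mg

2440 mg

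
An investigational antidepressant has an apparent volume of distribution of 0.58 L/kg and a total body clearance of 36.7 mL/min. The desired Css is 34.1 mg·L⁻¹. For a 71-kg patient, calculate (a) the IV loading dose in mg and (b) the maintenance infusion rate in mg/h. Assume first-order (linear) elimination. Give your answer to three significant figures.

(a) 1400 mg; (b) 75.1 mg/h

Vd = 0.58 L/kg × 71 kg = 41.18 L
Loading: fill Vd to C_target → 41.18 L × 34.1 mg/L = 1404 mg
Convert clearance: 36.7 mL/min × 60 min/h ÷ 1000 mL/L = 2.202 L/h
Maintenance: replace elimination → rate = CL × Css = 2.202 × 34.1 = 75.09 mg/h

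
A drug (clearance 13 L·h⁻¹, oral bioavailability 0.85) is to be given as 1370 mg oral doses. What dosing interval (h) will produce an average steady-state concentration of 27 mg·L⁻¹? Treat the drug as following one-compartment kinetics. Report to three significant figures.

3.32 h

F·D/τ = CL·Css → τ = F·D / (CL·Css).
τ = 0.85 × 1370 / (13 × 27) = 3.318 h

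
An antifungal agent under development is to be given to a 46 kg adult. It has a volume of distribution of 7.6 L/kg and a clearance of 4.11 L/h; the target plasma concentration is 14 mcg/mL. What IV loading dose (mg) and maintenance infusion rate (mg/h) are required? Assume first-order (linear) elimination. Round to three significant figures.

(a) 4890 mg; (b) 57.5 mg/h

Vd = 7.6 L/kg × 46 kg = 349.6 L
LD = Vd · C_target = 349.6 × 14 = 4894 mg
Infusion rate = 4.110 L/h × 14 mg/L = 57.54 mg/h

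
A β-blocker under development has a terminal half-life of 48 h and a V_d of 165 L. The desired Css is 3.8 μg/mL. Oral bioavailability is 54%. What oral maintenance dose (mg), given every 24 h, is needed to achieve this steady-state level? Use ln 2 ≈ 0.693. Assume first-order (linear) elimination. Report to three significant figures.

402 mg

CL = ln 2 · Vd / t½ = 0.693 × 165.0 / 48 = 2.382 L/h
D = CL × Css × τ / F = 2.382 × 3.8 × 24 / 0.54 = 402.3 mg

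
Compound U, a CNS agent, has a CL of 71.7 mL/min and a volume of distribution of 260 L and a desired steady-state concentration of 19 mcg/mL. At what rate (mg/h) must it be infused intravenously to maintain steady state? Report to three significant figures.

81.7 mg/h

Convert clearance: 71.7 mL/min × 60 min/h ÷ 1000 mL/L = 4.302 L/h
At steady state, infusion rate equals elimination rate: rate in = CL × Css.
R₀ = 4.302 × 19 = 81.74 mg/h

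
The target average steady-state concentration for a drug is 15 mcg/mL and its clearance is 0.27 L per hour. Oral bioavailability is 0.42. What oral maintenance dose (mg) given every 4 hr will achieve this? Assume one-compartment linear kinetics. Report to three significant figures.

D = CL × Css × τ / F = 0.2700 × 15 × 4 / 0.42 = 38.57 mg

38.6 mg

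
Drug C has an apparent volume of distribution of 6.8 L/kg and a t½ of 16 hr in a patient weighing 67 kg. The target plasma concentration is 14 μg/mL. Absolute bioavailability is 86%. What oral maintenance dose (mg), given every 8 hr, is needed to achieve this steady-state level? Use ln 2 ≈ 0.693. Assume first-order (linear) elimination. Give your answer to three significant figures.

2570 mg

Total Vd = 6.8 × 67 = 455.6 L
CL = ln 2 · Vd / t½ = 0.693 × 455.6 / 16 = 19.73 L/h
D = CL × Css × τ / F = 19.73 × 14 × 8 / 0.86 = 2569 mg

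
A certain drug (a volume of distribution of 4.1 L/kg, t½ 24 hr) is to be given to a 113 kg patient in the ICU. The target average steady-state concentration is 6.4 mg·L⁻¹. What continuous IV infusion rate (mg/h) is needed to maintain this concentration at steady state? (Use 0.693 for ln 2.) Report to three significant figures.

Vd = 4.1 L/kg × 113 kg = 463.3 L
CL = ln 2 · Vd / t½ = 0.693 × 463.3 / 24 = 13.38 L/h
Infusion rate = CL × Css = 13.38 × 6.4 = 85.63 mg/h

85.6 mg/h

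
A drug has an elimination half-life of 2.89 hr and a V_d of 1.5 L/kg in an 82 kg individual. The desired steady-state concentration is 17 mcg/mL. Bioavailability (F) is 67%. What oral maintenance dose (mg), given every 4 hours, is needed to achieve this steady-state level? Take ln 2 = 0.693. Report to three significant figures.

Total Vd = 1.5 × 82 = 123.0 L
CL = 0.693 × Vd / t½ = 0.693 × 123.0 / 2.89 = 29.49 L/h
D = CL × Css × τ / F = 29.49 × 17 × 4 / 0.67 = 2993 mg

2990 mg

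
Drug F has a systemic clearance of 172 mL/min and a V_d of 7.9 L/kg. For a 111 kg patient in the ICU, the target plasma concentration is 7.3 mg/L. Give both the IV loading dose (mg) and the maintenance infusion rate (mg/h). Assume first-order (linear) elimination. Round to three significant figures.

(a) 6400 mg; (b) 75.3 mg/h

Vd = 7.9 L/kg × 111 kg = 876.9 L
Loading dose = Vd × C = 876.9 × 7.3 = 6401 mg
CL = 172 mL/min × 60/1000 = 10.32 L/h
Infusion rate = 10.32 L/h × 7.3 mg/L = 75.34 mg/h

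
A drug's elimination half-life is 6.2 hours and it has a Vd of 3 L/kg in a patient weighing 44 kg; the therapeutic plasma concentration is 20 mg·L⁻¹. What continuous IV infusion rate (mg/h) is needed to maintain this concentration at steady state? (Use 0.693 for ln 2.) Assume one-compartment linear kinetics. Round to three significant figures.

295 mg/h

Vd = 3 L/kg × 44 kg = 132.0 L
CL = ln 2 · Vd / t½ = 0.693 × 132.0 / 6.2 = 14.75 L/h
Infusion rate = CL × Css = 14.75 × 20 = 295.0 mg/h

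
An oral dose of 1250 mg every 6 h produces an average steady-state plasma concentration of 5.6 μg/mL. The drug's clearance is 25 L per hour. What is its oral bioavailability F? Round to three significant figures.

F·D/τ = CL·Css at steady state → F = CL·Css·τ / D.
F = 25 × 5.6 × 6 / 1250 = 0.672

0.672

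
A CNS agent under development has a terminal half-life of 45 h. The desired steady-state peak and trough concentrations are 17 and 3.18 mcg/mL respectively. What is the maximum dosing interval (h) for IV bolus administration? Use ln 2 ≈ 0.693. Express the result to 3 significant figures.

k = 0.693 / t½ = 0.693 / 45 = 0.01540 h⁻¹
Between IV bolus doses, concentration decays as C = C₀·e^(−kτ), so C_peak/C_trough = e^(kτ).
τ_max = ln(C_peak/C_trough) / k = ln(17/3.18) / 0.01540 = 1.676 / 0.01540 = 108.8 h

109 h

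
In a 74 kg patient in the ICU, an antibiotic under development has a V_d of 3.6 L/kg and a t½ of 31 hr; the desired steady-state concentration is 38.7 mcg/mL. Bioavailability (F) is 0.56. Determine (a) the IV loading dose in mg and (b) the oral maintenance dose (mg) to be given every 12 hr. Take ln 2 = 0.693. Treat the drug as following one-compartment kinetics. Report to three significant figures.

Vd = 3.6 L/kg × 74 kg = 266.4 L
LD = Vd × C = 266.4 × 38.7 = 10310 mg
CL = 0.693 × Vd / t½ = 0.693 × 266.4 / 31 = 5.955 L/h
D = CL × Css × τ / F = 5.955 × 38.7 × 12 / 0.56 = 4938 mg

(a) 10300 mg; (b) 4940 mg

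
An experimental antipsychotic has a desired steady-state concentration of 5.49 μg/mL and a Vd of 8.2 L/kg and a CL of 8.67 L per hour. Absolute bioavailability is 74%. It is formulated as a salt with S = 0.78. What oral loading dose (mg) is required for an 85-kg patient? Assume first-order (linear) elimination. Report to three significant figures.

Total Vd = 8.2 × 85 = 697.0 L
LD = Vd × C / F / S = 697.0 × 5.490 / 0.74 / 0.78 = 6629 mg

6630 mg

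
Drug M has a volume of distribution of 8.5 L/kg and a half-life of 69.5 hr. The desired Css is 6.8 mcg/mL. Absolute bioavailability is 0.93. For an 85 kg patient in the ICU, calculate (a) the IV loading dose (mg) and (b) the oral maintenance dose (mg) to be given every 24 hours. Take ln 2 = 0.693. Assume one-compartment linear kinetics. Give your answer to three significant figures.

Total Vd = 8.5 × 85 = 722.5 L
LD = Vd × C = 722.5 × 6.8 = 4913 mg
CL = 0.693 × Vd / t½ = 0.693 × 722.5 / 69.5 = 7.204 L/h
D = CL × Css × τ / F = 7.204 × 6.8 × 24 / 0.93 = 1264 mg

(a) 4910 mg; (b) 1260 mg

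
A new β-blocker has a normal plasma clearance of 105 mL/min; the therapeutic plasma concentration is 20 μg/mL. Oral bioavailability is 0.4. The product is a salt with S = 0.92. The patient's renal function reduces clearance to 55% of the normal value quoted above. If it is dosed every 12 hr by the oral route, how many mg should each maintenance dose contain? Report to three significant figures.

2260 mg

Convert clearance: 105 mL/min × 60 min/h ÷ 1000 mL/L = 6.300 L/h
Patient clearance = 0.55 × 6.300 = 3.465 L/h
D = CL × Css × τ / F / S = 3.465 × 20 × 12 / 0.4 / 0.92 = 2260 mg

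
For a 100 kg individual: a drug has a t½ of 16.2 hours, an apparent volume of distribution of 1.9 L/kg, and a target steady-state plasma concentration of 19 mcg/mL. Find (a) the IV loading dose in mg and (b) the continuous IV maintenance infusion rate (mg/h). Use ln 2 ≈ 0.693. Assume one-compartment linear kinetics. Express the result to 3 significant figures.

Vd = 1.9 L/kg × 100 kg = 190.0 L
LD = Vd × C = 190.0 × 19 = 3610 mg
CL = 0.693 × Vd / t½ = 0.693 × 190.0 / 16.2 = 8.128 L/h
Infusion rate = CL × Css = 8.128 × 19 = 154.4 mg/h

(a) 3610 mg; (b) 154 mg/h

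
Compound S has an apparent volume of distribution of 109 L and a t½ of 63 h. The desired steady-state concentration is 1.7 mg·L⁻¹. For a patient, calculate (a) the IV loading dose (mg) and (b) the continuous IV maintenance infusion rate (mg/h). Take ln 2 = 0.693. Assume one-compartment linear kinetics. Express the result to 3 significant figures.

LD = Vd × C = 109.0 × 1.7 = 185.3 mg
CL = 0.693 × Vd / t½ = 0.693 × 109.0 / 63 = 1.199 L/h
Infusion rate = CL × Css = 1.199 × 1.7 = 2.038 mg/h

(a) 185 mg; (b) 2.04 mg/h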